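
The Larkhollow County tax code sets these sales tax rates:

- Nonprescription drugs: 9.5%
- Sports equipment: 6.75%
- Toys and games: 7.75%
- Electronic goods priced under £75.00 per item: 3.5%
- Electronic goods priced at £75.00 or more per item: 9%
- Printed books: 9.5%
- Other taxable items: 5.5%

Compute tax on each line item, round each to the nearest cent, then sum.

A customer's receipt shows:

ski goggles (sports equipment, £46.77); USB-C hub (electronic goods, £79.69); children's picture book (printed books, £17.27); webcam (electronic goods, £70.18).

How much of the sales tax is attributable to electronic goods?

USB-C hub £79.69: electronic goods, £75.00 or more → 9% → £7.17
Webcam £70.18: electronic goods, under £75.00 → 3.5% → £2.46
Tax on electronic goods = £7.17 + £2.46 = £9.63

£9.63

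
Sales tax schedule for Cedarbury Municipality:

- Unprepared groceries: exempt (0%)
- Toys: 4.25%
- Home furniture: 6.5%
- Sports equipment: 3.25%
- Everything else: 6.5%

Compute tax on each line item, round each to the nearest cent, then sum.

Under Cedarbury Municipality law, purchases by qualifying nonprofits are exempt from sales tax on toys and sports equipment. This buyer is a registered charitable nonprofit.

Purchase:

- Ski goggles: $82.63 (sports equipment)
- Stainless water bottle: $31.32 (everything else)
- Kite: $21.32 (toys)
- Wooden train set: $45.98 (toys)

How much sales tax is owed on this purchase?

$2.04

Ski goggles $82.63: sports equipment, buyer-exempt → 0% → $0.00
Stainless water bottle $31.32: everything else → 6.5% → $2.04
Kite $21.32: toys, buyer-exempt → 0% → $0.00
Wooden train set $45.98: toys, buyer-exempt → 0% → $0.00
Total tax = $2.04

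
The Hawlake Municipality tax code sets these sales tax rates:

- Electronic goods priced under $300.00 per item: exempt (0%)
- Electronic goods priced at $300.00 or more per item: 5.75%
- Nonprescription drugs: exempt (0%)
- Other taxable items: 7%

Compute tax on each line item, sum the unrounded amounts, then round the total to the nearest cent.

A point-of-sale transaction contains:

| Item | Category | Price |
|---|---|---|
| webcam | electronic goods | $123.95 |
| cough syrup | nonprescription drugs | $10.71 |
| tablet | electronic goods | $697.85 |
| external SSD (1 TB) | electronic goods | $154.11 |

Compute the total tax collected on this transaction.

$40.13

Webcam $123.95: electronic goods, under $300.00 → 0% → $0.00
Cough syrup $10.71: nonprescription drugs → 0% → $0.00
Tablet $697.85: electronic goods, $300.00 or more → 5.75% → $40.126375
External SSD (1 TB) $154.11: electronic goods, under $300.00 → 0% → $0.00
Unrounded tax sum = $40.126375 → $40.13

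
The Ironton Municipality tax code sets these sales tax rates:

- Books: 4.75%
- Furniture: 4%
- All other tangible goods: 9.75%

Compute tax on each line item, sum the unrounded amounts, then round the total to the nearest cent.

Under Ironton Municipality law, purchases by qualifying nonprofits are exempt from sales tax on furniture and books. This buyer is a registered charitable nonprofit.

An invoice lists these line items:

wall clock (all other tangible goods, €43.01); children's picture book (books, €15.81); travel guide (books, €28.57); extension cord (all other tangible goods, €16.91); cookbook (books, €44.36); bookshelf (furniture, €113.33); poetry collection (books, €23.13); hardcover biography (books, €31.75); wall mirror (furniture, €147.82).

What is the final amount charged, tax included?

Wall clock €43.01: all other tangible goods → 9.75% → €4.193475
Children's picture book €15.81: books, buyer-exempt → 0% → €0.00
Travel guide €28.57: books, buyer-exempt → 0% → €0.00
Extension cord €16.91: all other tangible goods → 9.75% → €1.648725
Cookbook €44.36: books, buyer-exempt → 0% → €0.00
Bookshelf €113.33: furniture, buyer-exempt → 0% → €0.00
Poetry collection €23.13: books, buyer-exempt → 0% → €0.00
Hardcover biography €31.75: books, buyer-exempt → 0% → €0.00
Wall mirror €147.82: furniture, buyer-exempt → 0% → €0.00
Subtotal = €464.69; unrounded tax = €5.8422 → €5.84; total due = €470.53

€470.53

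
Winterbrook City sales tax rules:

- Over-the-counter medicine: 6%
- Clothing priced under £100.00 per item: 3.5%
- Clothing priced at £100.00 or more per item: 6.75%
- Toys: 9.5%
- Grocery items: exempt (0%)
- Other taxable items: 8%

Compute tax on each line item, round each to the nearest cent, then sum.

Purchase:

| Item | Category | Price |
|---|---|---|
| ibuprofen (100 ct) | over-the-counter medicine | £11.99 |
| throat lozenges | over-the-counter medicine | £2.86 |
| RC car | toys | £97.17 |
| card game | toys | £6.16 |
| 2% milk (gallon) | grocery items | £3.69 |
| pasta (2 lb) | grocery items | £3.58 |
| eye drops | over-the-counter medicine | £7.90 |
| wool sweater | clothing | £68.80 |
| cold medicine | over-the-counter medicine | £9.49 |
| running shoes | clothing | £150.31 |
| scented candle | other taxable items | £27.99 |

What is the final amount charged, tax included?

£416.49

Ibuprofen (100 ct) £11.99: over-the-counter medicine → 6% → £0.72
Throat lozenges £2.86: over-the-counter medicine → 6% → £0.17
RC car £97.17: toys → 9.5% → £9.23
Card game £6.16: toys → 9.5% → £0.59
2% milk (gallon) £3.69: grocery items → 0% → £0.00
Pasta (2 lb) £3.58: grocery items → 0% → £0.00
Eye drops £7.90: over-the-counter medicine → 6% → £0.47
Wool sweater £68.80: clothing, under £100.00 → 3.5% → £2.41
Cold medicine £9.49: over-the-counter medicine → 6% → £0.57
Running shoes £150.31: clothing, £100.00 or more → 6.75% → £10.15
Scented candle £27.99: other taxable items → 8% → £2.24
Subtotal = £389.94; tax = £26.55; total due = £416.49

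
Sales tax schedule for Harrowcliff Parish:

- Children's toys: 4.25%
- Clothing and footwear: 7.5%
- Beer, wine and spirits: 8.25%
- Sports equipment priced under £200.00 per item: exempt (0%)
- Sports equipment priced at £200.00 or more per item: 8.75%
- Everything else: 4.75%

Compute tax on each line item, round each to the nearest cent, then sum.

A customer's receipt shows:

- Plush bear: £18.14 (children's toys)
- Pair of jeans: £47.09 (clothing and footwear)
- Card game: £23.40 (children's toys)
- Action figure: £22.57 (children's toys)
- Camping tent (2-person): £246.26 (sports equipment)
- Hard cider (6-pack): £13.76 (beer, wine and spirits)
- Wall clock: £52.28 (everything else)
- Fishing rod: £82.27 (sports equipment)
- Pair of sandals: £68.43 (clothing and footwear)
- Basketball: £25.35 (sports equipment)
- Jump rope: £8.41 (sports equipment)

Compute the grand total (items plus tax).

Plush bear £18.14: children's toys → 4.25% → £0.77
Pair of jeans £47.09: clothing and footwear → 7.5% → £3.53
Card game £23.40: children's toys → 4.25% → £0.99
Action figure £22.57: children's toys → 4.25% → £0.96
Camping tent (2-person) £246.26: sports equipment, £200.00 or more → 8.75% → £21.55
Hard cider (6-pack) £13.76: beer, wine and spirits → 8.25% → £1.14
Wall clock £52.28: everything else → 4.75% → £2.48
Fishing rod £82.27: sports equipment, under £200.00 → 0% → £0.00
Pair of sandals £68.43: clothing and footwear → 7.5% → £5.13
Basketball £25.35: sports equipment, under £200.00 → 0% → £0.00
Jump rope £8.41: sports equipment, under £200.00 → 0% → £0.00
Subtotal = £607.96; tax = £36.55; total due = £644.51

£644.51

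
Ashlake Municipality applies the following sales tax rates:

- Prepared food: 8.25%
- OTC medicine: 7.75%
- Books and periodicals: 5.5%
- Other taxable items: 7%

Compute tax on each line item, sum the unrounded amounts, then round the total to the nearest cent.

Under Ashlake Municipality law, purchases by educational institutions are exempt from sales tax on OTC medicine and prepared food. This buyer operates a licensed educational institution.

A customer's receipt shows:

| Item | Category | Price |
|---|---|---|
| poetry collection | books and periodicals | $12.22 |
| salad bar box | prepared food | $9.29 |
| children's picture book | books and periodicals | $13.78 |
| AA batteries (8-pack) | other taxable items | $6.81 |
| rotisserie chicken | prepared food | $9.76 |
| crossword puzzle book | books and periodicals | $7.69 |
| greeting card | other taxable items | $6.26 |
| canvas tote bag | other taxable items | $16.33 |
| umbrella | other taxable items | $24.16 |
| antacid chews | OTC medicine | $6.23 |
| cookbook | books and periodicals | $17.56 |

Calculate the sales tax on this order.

$6.57

Poetry collection $12.22: books and periodicals → 5.5% → $0.6721
Salad bar box $9.29: prepared food, buyer-exempt → 0% → $0.00
Children's picture book $13.78: books and periodicals → 5.5% → $0.7579
AA batteries (8-pack) $6.81: other taxable items → 7% → $0.4767
Rotisserie chicken $9.76: prepared food, buyer-exempt → 0% → $0.00
Crossword puzzle book $7.69: books and periodicals → 5.5% → $0.42295
Greeting card $6.26: other taxable items → 7% → $0.4382
Canvas tote bag $16.33: other taxable items → 7% → $1.1431
Umbrella $24.16: other taxable items → 7% → $1.6912
Antacid chews $6.23: OTC medicine, buyer-exempt → 0% → $0.00
Cookbook $17.56: books and periodicals → 5.5% → $0.9658
Unrounded tax sum = $6.56795 → $6.57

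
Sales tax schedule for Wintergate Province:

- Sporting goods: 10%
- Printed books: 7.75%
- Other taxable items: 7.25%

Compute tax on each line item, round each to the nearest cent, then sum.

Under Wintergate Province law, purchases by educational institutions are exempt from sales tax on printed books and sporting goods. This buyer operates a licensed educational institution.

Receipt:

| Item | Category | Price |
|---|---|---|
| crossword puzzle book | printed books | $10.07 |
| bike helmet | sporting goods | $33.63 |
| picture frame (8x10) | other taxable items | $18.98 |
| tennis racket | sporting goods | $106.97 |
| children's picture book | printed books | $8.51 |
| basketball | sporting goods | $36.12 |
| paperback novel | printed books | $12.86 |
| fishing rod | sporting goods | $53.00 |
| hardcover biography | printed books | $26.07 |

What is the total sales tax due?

$1.38

Crossword puzzle book $10.07: printed books, buyer-exempt → 0% → $0.00
Bike helmet $33.63: sporting goods, buyer-exempt → 0% → $0.00
Picture frame (8x10) $18.98: other taxable items → 7.25% → $1.38
Tennis racket $106.97: sporting goods, buyer-exempt → 0% → $0.00
Children's picture book $8.51: printed books, buyer-exempt → 0% → $0.00
Basketball $36.12: sporting goods, buyer-exempt → 0% → $0.00
Paperback novel $12.86: printed books, buyer-exempt → 0% → $0.00
Fishing rod $53.00: sporting goods, buyer-exempt → 0% → $0.00
Hardcover biography $26.07: printed books, buyer-exempt → 0% → $0.00
Total tax = $1.38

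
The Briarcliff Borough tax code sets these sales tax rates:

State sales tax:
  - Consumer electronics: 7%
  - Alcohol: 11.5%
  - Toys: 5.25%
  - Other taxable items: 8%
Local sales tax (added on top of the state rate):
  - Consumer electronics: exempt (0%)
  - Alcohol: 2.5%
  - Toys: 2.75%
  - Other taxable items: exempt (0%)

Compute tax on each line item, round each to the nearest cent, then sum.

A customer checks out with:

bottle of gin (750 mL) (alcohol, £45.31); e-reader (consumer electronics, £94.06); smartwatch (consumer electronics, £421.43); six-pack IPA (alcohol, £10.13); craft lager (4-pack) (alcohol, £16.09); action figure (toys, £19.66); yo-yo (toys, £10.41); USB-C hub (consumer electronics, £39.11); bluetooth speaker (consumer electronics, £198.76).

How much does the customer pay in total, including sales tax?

Bottle of gin (750 mL) £45.31: alcohol → 11.5% + 2.5% local = 14% → £6.34
E-reader £94.06: consumer electronics → 7% + 0% local = 7% → £6.58
Smartwatch £421.43: consumer electronics → 7% + 0% local = 7% → £29.50
Six-pack IPA £10.13: alcohol → 11.5% + 2.5% local = 14% → £1.42
Craft lager (4-pack) £16.09: alcohol → 11.5% + 2.5% local = 14% → £2.25
Action figure £19.66: toys → 5.25% + 2.75% local = 8% → £1.57
Yo-yo £10.41: toys → 5.25% + 2.75% local = 8% → £0.83
USB-C hub £39.11: consumer electronics → 7% + 0% local = 7% → £2.74
Bluetooth speaker £198.76: consumer electronics → 7% + 0% local = 7% → £13.91
Subtotal = £854.96; tax = £65.14; total due = £920.10

£920.10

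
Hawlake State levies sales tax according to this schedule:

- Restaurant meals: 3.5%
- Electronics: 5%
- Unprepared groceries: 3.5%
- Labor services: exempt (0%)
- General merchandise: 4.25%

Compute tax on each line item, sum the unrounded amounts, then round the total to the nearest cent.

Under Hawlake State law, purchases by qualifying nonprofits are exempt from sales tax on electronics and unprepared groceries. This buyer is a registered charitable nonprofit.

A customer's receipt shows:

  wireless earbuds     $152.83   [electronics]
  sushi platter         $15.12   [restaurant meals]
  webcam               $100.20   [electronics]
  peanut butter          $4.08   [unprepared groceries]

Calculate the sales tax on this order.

Wireless earbuds $152.83: electronics, buyer-exempt → 0% → $0.00
Sushi platter $15.12: restaurant meals → 3.5% → $0.5292
Webcam $100.20: electronics, buyer-exempt → 0% → $0.00
Peanut butter $4.08: unprepared groceries, buyer-exempt → 0% → $0.00
Unrounded tax sum = $0.5292 → $0.53

$0.53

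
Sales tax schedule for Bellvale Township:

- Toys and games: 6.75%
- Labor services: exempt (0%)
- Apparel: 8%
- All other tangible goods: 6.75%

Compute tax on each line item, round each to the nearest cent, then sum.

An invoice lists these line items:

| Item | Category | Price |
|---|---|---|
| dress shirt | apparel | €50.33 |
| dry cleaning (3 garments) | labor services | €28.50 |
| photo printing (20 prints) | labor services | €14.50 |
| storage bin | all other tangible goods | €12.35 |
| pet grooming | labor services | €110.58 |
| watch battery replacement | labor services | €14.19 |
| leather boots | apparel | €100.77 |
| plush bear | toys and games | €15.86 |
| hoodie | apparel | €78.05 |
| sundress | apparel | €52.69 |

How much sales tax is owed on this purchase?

€24.45

Dress shirt €50.33: apparel → 8% → €4.03
Dry cleaning (3 garments) €28.50: labor services → 0% → €0.00
Photo printing (20 prints) €14.50: labor services → 0% → €0.00
Storage bin €12.35: all other tangible goods → 6.75% → €0.83
Pet grooming €110.58: labor services → 0% → €0.00
Watch battery replacement €14.19: labor services → 0% → €0.00
Leather boots €100.77: apparel → 8% → €8.06
Plush bear €15.86: toys and games → 6.75% → €1.07
Hoodie €78.05: apparel → 8% → €6.24
Sundress €52.69: apparel → 8% → €4.22
Total tax = €4.03 + €0.83 + €8.06 + €1.07 + €6.24 + €4.22 = €24.45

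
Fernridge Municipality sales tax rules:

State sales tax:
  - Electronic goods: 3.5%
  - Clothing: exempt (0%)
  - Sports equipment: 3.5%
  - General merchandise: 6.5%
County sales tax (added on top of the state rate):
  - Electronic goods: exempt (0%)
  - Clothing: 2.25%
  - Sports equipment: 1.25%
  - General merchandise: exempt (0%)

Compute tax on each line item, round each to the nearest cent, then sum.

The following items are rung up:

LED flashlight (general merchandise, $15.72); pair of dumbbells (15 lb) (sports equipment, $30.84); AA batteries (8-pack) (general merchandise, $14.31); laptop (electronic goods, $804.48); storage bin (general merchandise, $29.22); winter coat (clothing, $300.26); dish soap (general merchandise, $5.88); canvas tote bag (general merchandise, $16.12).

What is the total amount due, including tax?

$1258.49

LED flashlight $15.72: general merchandise → 6.5% + 0% county = 6.5% → $1.02
Pair of dumbbells (15 lb) $30.84: sports equipment → 3.5% + 1.25% county = 4.75% → $1.46
AA batteries (8-pack) $14.31: general merchandise → 6.5% + 0% county = 6.5% → $0.93
Laptop $804.48: electronic goods → 3.5% + 0% county = 3.5% → $28.16
Storage bin $29.22: general merchandise → 6.5% + 0% county = 6.5% → $1.90
Winter coat $300.26: clothing → 0% + 2.25% county = 2.25% → $6.76
Dish soap $5.88: general merchandise → 6.5% + 0% county = 6.5% → $0.38
Canvas tote bag $16.12: general merchandise → 6.5% + 0% county = 6.5% → $1.05
Subtotal = $1216.83; tax = $41.66; total due = $1258.49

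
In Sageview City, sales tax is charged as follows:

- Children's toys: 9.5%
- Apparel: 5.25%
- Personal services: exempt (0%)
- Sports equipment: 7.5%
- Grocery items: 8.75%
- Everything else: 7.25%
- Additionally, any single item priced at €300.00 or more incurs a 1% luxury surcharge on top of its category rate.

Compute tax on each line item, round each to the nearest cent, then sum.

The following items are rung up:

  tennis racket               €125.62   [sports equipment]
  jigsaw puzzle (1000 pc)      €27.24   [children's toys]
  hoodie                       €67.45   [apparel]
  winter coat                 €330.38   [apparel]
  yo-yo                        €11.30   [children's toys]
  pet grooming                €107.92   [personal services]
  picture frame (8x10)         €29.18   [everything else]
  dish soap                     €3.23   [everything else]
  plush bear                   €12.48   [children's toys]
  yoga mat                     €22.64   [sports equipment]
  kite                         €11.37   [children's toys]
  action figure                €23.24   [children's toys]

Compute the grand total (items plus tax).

Tennis racket €125.62: sports equipment → 7.5% → €9.42
Jigsaw puzzle (1000 pc) €27.24: children's toys → 9.5% → €2.59
Hoodie €67.45: apparel → 5.25% → €3.54
Winter coat €330.38: apparel → 5.25% + 1% surcharge = 6.25% → €20.65
Yo-yo €11.30: children's toys → 9.5% → €1.07
Pet grooming €107.92: personal services → 0% → €0.00
Picture frame (8x10) €29.18: everything else → 7.25% → €2.12
Dish soap €3.23: everything else → 7.25% → €0.23
Plush bear €12.48: children's toys → 9.5% → €1.19
Yoga mat €22.64: sports equipment → 7.5% → €1.70
Kite €11.37: children's toys → 9.5% → €1.08
Action figure €23.24: children's toys → 9.5% → €2.21
Subtotal = €772.05; tax = €45.80; total due = €817.85

€817.85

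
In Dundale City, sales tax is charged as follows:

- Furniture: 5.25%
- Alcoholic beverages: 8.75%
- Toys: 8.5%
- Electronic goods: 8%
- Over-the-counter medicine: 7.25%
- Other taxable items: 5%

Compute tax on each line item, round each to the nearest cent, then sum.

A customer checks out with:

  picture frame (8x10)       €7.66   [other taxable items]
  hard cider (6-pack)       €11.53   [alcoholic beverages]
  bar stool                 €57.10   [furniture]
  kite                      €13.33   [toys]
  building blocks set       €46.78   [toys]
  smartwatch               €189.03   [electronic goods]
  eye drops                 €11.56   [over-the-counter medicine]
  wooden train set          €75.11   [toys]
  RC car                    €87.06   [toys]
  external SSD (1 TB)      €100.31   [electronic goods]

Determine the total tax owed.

Picture frame (8x10) €7.66: other taxable items → 5% → €0.38
Hard cider (6-pack) €11.53: alcoholic beverages → 8.75% → €1.01
Bar stool €57.10: furniture → 5.25% → €3.00
Kite €13.33: toys → 8.5% → €1.13
Building blocks set €46.78: toys → 8.5% → €3.98
Smartwatch €189.03: electronic goods → 8% → €15.12
Eye drops €11.56: over-the-counter medicine → 7.25% → €0.84
Wooden train set €75.11: toys → 8.5% → €6.38
RC car €87.06: toys → 8.5% → €7.40
External SSD (1 TB) €100.31: electronic goods → 8% → €8.02
Total tax = €0.38 + €1.01 + €3.00 + €1.13 + €3.98 + €15.12 + €0.84 + €6.38 + €7.40 + €8.02 = €47.26

€47.26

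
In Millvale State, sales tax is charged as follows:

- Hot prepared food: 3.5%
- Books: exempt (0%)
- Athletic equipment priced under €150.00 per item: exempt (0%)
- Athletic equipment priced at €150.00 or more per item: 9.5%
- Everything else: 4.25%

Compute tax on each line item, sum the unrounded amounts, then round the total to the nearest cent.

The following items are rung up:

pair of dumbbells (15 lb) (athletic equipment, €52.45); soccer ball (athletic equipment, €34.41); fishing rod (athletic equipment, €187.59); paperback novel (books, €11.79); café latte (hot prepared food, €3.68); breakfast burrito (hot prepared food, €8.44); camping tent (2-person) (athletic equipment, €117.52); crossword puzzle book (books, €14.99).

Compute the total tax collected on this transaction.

Pair of dumbbells (15 lb) €52.45: athletic equipment, under €150.00 → 0% → €0.00
Soccer ball €34.41: athletic equipment, under €150.00 → 0% → €0.00
Fishing rod €187.59: athletic equipment, €150.00 or more → 9.5% → €17.82105
Paperback novel €11.79: books → 0% → €0.00
Café latte €3.68: hot prepared food → 3.5% → €0.1288
Breakfast burrito €8.44: hot prepared food → 3.5% → €0.2954
Camping tent (2-person) €117.52: athletic equipment, under €150.00 → 0% → €0.00
Crossword puzzle book €14.99: books → 0% → €0.00
Unrounded tax sum = €18.24525 → €18.25

€18.25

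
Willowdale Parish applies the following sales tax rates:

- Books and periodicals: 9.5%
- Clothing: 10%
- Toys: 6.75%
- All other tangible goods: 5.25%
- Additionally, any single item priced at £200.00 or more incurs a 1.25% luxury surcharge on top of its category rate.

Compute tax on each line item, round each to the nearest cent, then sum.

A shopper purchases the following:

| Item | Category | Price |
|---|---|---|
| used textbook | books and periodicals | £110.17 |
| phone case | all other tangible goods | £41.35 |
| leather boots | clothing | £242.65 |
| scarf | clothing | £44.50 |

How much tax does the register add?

Used textbook £110.17: books and periodicals → 9.5% → £10.47
Phone case £41.35: all other tangible goods → 5.25% → £2.17
Leather boots £242.65: clothing → 10% + 1.25% surcharge = 11.25% → £27.30
Scarf £44.50: clothing → 10% → £4.45
Total tax = £10.47 + £2.17 + £27.30 + £4.45 = £44.39

£44.39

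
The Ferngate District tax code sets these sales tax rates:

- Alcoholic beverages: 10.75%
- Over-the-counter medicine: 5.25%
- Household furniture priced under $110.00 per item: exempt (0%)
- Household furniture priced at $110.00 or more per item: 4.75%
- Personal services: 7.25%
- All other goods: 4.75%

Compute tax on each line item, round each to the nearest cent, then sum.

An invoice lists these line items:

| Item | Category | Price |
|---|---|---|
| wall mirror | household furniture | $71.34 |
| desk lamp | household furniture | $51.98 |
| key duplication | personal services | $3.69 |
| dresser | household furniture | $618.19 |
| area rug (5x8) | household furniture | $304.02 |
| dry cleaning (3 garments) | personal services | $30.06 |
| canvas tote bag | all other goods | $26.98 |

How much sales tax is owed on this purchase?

Wall mirror $71.34: household furniture, under $110.00 → 0% → $0.00
Desk lamp $51.98: household furniture, under $110.00 → 0% → $0.00
Key duplication $3.69: personal services → 7.25% → $0.27
Dresser $618.19: household furniture, $110.00 or more → 4.75% → $29.36
Area rug (5x8) $304.02: household furniture, $110.00 or more → 4.75% → $14.44
Dry cleaning (3 garments) $30.06: personal services → 7.25% → $2.18
Canvas tote bag $26.98: all other goods → 4.75% → $1.28
Total tax = $0.27 + $29.36 + $14.44 + $2.18 + $1.28 = $47.53

$47.53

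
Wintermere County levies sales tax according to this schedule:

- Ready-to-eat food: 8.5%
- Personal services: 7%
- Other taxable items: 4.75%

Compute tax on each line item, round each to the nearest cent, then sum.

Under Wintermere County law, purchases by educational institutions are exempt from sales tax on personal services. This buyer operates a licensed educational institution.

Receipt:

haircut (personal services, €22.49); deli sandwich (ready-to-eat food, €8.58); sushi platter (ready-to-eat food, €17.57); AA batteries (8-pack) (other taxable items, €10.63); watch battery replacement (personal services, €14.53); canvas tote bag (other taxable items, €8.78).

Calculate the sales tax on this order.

Haircut €22.49: personal services, buyer-exempt → 0% → €0.00
Deli sandwich €8.58: ready-to-eat food → 8.5% → €0.73
Sushi platter €17.57: ready-to-eat food → 8.5% → €1.49
AA batteries (8-pack) €10.63: other taxable items → 4.75% → €0.50
Watch battery replacement €14.53: personal services, buyer-exempt → 0% → €0.00
Canvas tote bag €8.78: other taxable items → 4.75% → €0.42
Total tax = €0.73 + €1.49 + €0.50 + €0.42 = €3.14

€3.14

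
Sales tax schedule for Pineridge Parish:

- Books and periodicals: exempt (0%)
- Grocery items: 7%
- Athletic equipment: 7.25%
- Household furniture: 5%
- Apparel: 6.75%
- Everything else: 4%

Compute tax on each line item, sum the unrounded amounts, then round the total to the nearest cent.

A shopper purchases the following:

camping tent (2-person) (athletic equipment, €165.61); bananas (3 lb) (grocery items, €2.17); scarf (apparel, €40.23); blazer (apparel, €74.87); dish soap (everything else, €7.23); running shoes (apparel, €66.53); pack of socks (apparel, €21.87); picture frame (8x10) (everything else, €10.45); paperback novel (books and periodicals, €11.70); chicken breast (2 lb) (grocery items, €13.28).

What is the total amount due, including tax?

€441.47

Camping tent (2-person) €165.61: athletic equipment → 7.25% → €12.006725
Bananas (3 lb) €2.17: grocery items → 7% → €0.1519
Scarf €40.23: apparel → 6.75% → €2.715525
Blazer €74.87: apparel → 6.75% → €5.053725
Dish soap €7.23: everything else → 4% → €0.2892
Running shoes €66.53: apparel → 6.75% → €4.490775
Pack of socks €21.87: apparel → 6.75% → €1.476225
Picture frame (8x10) €10.45: everything else → 4% → €0.418
Paperback novel €11.70: books and periodicals → 0% → €0.00
Chicken breast (2 lb) €13.28: grocery items → 7% → €0.9296
Subtotal = €413.94; unrounded tax = €27.531675 → €27.53; total due = €441.47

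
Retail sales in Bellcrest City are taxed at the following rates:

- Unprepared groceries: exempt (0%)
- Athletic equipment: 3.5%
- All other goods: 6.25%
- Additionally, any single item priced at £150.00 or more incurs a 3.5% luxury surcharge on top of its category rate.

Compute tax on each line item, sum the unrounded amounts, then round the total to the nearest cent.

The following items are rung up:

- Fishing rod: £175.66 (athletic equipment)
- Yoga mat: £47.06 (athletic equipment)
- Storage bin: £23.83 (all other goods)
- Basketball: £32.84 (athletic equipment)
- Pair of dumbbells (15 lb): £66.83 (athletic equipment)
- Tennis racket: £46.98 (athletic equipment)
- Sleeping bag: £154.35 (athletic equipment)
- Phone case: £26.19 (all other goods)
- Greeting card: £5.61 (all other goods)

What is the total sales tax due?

Fishing rod £175.66: athletic equipment → 3.5% + 3.5% surcharge = 7% → £12.2962
Yoga mat £47.06: athletic equipment → 3.5% → £1.6471
Storage bin £23.83: all other goods → 6.25% → £1.489375
Basketball £32.84: athletic equipment → 3.5% → £1.1494
Pair of dumbbells (15 lb) £66.83: athletic equipment → 3.5% → £2.33905
Tennis racket £46.98: athletic equipment → 3.5% → £1.6443
Sleeping bag £154.35: athletic equipment → 3.5% + 3.5% surcharge = 7% → £10.8045
Phone case £26.19: all other goods → 6.25% → £1.636875
Greeting card £5.61: all other goods → 6.25% → £0.350625
Unrounded tax sum = £33.357425 → £33.36

£33.36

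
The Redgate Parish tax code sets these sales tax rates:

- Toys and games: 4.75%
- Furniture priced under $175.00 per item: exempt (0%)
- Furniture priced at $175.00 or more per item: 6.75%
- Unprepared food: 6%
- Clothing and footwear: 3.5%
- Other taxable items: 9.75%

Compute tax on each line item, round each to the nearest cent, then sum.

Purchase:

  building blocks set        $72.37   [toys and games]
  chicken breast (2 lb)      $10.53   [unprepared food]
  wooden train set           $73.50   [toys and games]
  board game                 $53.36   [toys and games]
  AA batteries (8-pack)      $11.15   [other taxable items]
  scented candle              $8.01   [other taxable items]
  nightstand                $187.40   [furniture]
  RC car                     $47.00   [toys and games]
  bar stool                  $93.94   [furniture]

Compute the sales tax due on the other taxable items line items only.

AA batteries (8-pack) $11.15: other taxable items → 9.75% → $1.09
Scented candle $8.01: other taxable items → 9.75% → $0.78
Tax on other taxable items = $1.09 + $0.78 = $1.87

$1.87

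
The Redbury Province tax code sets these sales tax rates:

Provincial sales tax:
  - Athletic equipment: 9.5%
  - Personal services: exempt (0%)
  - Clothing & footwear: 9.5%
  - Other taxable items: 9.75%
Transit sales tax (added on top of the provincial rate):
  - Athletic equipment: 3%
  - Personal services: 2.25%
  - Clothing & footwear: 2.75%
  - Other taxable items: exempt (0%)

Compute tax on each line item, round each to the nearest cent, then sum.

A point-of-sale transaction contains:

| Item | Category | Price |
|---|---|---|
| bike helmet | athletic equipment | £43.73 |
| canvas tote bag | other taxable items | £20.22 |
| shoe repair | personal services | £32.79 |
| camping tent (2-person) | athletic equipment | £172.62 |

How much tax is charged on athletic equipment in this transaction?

Bike helmet £43.73: athletic equipment → 9.5% + 3% transit = 12.5% → £5.47
Camping tent (2-person) £172.62: athletic equipment → 9.5% + 3% transit = 12.5% → £21.58
Tax on athletic equipment = £5.47 + £21.58 = £27.05

£27.05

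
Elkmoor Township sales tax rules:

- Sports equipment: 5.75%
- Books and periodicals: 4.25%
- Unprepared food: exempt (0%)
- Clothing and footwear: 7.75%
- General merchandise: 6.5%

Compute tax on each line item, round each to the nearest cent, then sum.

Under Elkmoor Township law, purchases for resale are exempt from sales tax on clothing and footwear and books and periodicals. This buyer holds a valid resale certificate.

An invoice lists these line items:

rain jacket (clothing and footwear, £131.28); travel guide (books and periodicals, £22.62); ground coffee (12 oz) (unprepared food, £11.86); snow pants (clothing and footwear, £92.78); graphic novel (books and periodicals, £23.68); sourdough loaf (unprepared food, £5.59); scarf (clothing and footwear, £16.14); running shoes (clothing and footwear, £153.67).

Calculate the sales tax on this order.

£0.00

Rain jacket £131.28: clothing and footwear, buyer-exempt → 0% → £0.00
Travel guide £22.62: books and periodicals, buyer-exempt → 0% → £0.00
Ground coffee (12 oz) £11.86: unprepared food → 0% → £0.00
Snow pants £92.78: clothing and footwear, buyer-exempt → 0% → £0.00
Graphic novel £23.68: books and periodicals, buyer-exempt → 0% → £0.00
Sourdough loaf £5.59: unprepared food → 0% → £0.00
Scarf £16.14: clothing and footwear, buyer-exempt → 0% → £0.00
Running shoes £153.67: clothing and footwear, buyer-exempt → 0% → £0.00
Total tax = £0.00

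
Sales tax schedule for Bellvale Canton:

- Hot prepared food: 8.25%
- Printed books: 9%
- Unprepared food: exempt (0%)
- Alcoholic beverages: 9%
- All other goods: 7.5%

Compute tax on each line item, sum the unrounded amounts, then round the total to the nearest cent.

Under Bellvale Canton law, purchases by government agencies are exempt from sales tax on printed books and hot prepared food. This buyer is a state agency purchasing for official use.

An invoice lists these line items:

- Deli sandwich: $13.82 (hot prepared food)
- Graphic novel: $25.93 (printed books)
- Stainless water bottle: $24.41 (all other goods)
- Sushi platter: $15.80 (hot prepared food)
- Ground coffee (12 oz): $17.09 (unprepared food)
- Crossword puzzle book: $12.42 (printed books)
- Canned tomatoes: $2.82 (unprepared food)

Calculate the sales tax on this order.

Deli sandwich $13.82: hot prepared food, buyer-exempt → 0% → $0.00
Graphic novel $25.93: printed books, buyer-exempt → 0% → $0.00
Stainless water bottle $24.41: all other goods → 7.5% → $1.83075
Sushi platter $15.80: hot prepared food, buyer-exempt → 0% → $0.00
Ground coffee (12 oz) $17.09: unprepared food → 0% → $0.00
Crossword puzzle book $12.42: printed books, buyer-exempt → 0% → $0.00
Canned tomatoes $2.82: unprepared food → 0% → $0.00
Unrounded tax sum = $1.83075 → $1.83

$1.83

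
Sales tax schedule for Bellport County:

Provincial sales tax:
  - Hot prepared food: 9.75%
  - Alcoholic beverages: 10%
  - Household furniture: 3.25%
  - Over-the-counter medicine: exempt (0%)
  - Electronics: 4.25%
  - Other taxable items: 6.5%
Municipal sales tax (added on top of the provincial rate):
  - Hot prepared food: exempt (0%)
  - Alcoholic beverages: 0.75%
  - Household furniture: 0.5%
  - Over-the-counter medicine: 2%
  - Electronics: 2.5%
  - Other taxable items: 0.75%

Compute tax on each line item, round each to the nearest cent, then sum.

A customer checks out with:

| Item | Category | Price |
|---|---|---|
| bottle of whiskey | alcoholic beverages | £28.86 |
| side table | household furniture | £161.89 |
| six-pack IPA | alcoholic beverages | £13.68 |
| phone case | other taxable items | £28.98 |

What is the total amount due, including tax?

£246.15

Bottle of whiskey £28.86: alcoholic beverages → 10% + 0.75% municipal = 10.75% → £3.10
Side table £161.89: household furniture → 3.25% + 0.5% municipal = 3.75% → £6.07
Six-pack IPA £13.68: alcoholic beverages → 10% + 0.75% municipal = 10.75% → £1.47
Phone case £28.98: other taxable items → 6.5% + 0.75% municipal = 7.25% → £2.10
Subtotal = £233.41; tax = £12.74; total due = £246.15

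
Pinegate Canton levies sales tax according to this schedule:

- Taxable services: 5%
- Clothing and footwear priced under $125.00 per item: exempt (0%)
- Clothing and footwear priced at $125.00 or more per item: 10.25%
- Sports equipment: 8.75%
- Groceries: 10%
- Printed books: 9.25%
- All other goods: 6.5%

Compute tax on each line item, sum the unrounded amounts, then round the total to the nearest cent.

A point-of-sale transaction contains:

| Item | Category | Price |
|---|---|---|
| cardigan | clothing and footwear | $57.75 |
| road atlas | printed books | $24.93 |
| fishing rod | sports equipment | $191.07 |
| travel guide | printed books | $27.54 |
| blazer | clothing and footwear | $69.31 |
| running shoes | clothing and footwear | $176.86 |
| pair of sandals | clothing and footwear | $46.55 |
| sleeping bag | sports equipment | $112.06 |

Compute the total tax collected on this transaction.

$49.51

Cardigan $57.75: clothing and footwear, under $125.00 → 0% → $0.00
Road atlas $24.93: printed books → 9.25% → $2.306025
Fishing rod $191.07: sports equipment → 8.75% → $16.718625
Travel guide $27.54: printed books → 9.25% → $2.54745
Blazer $69.31: clothing and footwear, under $125.00 → 0% → $0.00
Running shoes $176.86: clothing and footwear, $125.00 or more → 10.25% → $18.12815
Pair of sandals $46.55: clothing and footwear, under $125.00 → 0% → $0.00
Sleeping bag $112.06: sports equipment → 8.75% → $9.80525
Unrounded tax sum = $49.5055 → $49.51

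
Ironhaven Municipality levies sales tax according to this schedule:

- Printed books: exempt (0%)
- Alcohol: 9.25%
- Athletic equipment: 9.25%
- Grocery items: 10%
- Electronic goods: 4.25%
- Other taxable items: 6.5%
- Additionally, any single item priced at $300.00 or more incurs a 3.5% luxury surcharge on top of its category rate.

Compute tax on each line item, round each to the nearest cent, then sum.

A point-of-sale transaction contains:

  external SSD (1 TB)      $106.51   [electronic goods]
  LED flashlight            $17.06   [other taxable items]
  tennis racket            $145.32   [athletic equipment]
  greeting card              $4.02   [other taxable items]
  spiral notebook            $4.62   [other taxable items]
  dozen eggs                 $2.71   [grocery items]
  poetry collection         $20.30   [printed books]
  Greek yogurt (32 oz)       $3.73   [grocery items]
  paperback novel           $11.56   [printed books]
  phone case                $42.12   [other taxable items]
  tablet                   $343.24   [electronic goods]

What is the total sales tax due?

$49.62

External SSD (1 TB) $106.51: electronic goods → 4.25% → $4.53
LED flashlight $17.06: other taxable items → 6.5% → $1.11
Tennis racket $145.32: athletic equipment → 9.25% → $13.44
Greeting card $4.02: other taxable items → 6.5% → $0.26
Spiral notebook $4.62: other taxable items → 6.5% → $0.30
Dozen eggs $2.71: grocery items → 10% → $0.27
Poetry collection $20.30: printed books → 0% → $0.00
Greek yogurt (32 oz) $3.73: grocery items → 10% → $0.37
Paperback novel $11.56: printed books → 0% → $0.00
Phone case $42.12: other taxable items → 6.5% → $2.74
Tablet $343.24: electronic goods → 4.25% + 3.5% surcharge = 7.75% → $26.60
Total tax = $4.53 + $1.11 + $13.44 + $0.26 + $0.30 + $0.27 + $0.37 + $2.74 + $26.60 = $49.62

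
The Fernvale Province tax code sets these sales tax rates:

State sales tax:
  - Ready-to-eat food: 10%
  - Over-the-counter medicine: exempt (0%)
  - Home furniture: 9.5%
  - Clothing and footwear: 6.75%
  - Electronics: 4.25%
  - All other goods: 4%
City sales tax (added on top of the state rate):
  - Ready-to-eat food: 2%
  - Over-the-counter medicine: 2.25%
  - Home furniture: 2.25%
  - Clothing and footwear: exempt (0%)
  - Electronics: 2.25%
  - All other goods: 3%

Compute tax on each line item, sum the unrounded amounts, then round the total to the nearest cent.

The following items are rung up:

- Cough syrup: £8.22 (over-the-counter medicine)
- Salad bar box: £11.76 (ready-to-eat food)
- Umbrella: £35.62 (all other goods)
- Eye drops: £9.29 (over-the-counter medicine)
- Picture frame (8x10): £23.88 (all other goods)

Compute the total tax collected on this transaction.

Cough syrup £8.22: over-the-counter medicine → 0% + 2.25% city = 2.25% → £0.18495
Salad bar box £11.76: ready-to-eat food → 10% + 2% city = 12% → £1.4112
Umbrella £35.62: all other goods → 4% + 3% city = 7% → £2.4934
Eye drops £9.29: over-the-counter medicine → 0% + 2.25% city = 2.25% → £0.209025
Picture frame (8x10) £23.88: all other goods → 4% + 3% city = 7% → £1.6716
Unrounded tax sum = £5.970175 → £5.97

£5.97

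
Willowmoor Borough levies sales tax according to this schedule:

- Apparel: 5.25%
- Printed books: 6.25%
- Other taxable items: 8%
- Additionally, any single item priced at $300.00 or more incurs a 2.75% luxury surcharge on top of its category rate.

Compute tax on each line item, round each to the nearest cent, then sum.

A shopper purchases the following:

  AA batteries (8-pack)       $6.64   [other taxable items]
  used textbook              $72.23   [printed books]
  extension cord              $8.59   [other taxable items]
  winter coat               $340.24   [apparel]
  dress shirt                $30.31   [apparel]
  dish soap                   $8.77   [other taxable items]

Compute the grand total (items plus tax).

AA batteries (8-pack) $6.64: other taxable items → 8% → $0.53
Used textbook $72.23: printed books → 6.25% → $4.51
Extension cord $8.59: other taxable items → 8% → $0.69
Winter coat $340.24: apparel → 5.25% + 2.75% surcharge = 8% → $27.22
Dress shirt $30.31: apparel → 5.25% → $1.59
Dish soap $8.77: other taxable items → 8% → $0.70
Subtotal = $466.78; tax = $35.24; total due = $502.02

$502.02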